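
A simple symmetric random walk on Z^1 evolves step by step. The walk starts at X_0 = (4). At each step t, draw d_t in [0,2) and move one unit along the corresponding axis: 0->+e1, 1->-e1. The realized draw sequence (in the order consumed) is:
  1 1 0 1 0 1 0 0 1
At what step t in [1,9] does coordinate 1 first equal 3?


1

t=0: X=(4), d=1 → -e1, X_1=(3)
t=1: X=(3), d=1 → -e1, X_2=(2)
t=2: X=(2), d=0 → +e1, X_3=(3)
t=3: X=(3), d=1 → -e1, X_4=(2)
t=4: X=(2), d=0 → +e1, X_5=(3)
t=5: X=(3), d=1 → -e1, X_6=(2)
t=6: X=(2), d=0 → +e1, X_7=(3)
t=7: X=(3), d=0 → +e1, X_8=(4)
t=8: X=(4), d=1 → -e1, X_9=(3)


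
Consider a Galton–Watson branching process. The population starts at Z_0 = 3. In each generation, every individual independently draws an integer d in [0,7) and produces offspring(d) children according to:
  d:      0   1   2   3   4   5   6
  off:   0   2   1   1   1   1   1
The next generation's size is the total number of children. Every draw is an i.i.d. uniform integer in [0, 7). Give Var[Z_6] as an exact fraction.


Outcome values over d=0..6: [0, 2, 1, 1, 1, 1, 1]
Σy = 7, Σy² = 9, M = 7
μ = 7/7 = 1,  σ² = 9/7 − (1)² = 2/7
V_0 = 0, E_0 = 3
V_1 = 2/7·E_0 + (1)²·V_0 = 6/7;  E_1 = 3
V_2 = 2/7·E_1 + (1)²·V_1 = 12/7;  E_2 = 3
V_3 = 2/7·E_2 + (1)²·V_2 = 18/7;  E_3 = 3
V_4 = 2/7·E_3 + (1)²·V_3 = 24/7;  E_4 = 3
V_5 = 2/7·E_4 + (1)²·V_4 = 30/7;  E_5 = 3
V_6 = 2/7·E_5 + (1)²·V_5 = 36/7;  E_6 = 3

36/7


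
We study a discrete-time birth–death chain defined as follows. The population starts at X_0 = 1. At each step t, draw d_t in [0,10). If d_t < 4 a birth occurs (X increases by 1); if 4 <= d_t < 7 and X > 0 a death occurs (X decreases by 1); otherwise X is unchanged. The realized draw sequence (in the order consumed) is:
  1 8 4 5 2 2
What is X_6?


2

t=0: X=1, d=1 → birth, X_1=2
t=1: X=2, d=8 → hold, X_2=2
t=2: X=2, d=4 → death, X_3=1
t=3: X=1, d=5 → death, X_4=0
t=4: X=0, d=2 → birth, X_5=1
t=5: X=1, d=2 → birth, X_6=2


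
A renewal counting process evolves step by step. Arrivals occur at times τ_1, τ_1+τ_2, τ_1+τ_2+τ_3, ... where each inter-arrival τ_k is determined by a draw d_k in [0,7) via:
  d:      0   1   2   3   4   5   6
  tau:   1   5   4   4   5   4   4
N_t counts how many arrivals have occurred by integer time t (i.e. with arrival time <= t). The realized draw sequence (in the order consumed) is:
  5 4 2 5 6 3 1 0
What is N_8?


draw d_1=5: τ_1=4, arrival time A_1=4
draw d_2=4: τ_2=5, arrival time A_2=9
draw d_3=2: τ_3=4, arrival time A_3=13
draw d_4=5: τ_4=4, arrival time A_4=17
draw d_5=6: τ_5=4, arrival time A_5=21
draw d_6=3: τ_6=4, arrival time A_6=25
draw d_7=1: τ_7=5, arrival time A_7=30
draw d_8=0: τ_8=1, arrival time A_8=31
N_t over t=0..8: 0:0 1:0 2:0 3:0 4:1 5:1 6:1 7:1 8:1

1


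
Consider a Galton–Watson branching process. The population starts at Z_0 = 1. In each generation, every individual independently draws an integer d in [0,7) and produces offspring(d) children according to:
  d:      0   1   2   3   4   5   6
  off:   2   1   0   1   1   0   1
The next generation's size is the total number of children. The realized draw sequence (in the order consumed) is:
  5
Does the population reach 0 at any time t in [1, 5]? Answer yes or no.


yes

gen 0: Z_0=1, draws=[5], offspring=[0], Z_1=0
gen 1: Z_1=0, draws=[], offspring=[], Z_2=0
gen 2: Z_2=0, draws=[], offspring=[], Z_3=0
gen 3: Z_3=0, draws=[], offspring=[], Z_4=0
gen 4: Z_4=0, draws=[], offspring=[], Z_5=0


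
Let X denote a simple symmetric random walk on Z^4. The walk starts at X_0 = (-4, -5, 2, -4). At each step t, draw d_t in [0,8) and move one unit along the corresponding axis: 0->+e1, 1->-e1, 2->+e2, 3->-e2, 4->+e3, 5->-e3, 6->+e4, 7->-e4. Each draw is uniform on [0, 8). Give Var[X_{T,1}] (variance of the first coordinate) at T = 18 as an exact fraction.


9/2

Outcome values over d=0..7: [1, -1, 0, 0, 0, 0, 0, 0]
Σy = 0, Σy² = 2, M = 8
μ = 0/8 = 0,  σ² = 2/8 − (0)² = 1/4
Independent increments: Var[X_18] = 18·σ² = 18·(1/4) = 9/2


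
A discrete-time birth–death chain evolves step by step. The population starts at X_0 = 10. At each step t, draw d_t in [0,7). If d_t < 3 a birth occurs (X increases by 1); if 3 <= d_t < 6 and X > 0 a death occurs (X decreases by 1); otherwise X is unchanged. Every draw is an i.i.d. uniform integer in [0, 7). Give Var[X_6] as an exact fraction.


36/7

X can drop by at most 1 per step and X_0 = 10 > T = 6, so X_t >= 10 − t >= 4 > 0 for every t <= 6: the floor at 0 (the 'and X > 0' condition) never binds. Hence X_6 = X_0 + Σ_{t<6} Y_t with i.i.d. increments Y_t = y(d_t) ∈ {+1, −1, 0}.
Outcome values over d=0..6: [1, 1, 1, -1, -1, -1, 0]
Σy = 0, Σy² = 6, M = 7
μ = 0/7 = 0,  σ² = 6/7 − (0)² = 6/7
Independent increments: Var[X_6] = 6·σ² = 6·(6/7) = 36/7


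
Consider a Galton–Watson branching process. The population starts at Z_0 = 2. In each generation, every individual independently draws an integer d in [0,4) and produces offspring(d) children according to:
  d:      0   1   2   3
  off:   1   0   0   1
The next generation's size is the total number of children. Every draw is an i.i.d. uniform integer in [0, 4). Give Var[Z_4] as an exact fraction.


Outcome values over d=0..3: [1, 0, 0, 1]
Σy = 2, Σy² = 2, M = 4
μ = 2/4 = 1/2,  σ² = 2/4 − (1/2)² = 1/4
V_0 = 0, E_0 = 2
V_1 = 1/4·E_0 + (1/2)²·V_0 = 1/2;  E_1 = 1
V_2 = 1/4·E_1 + (1/2)²·V_1 = 3/8;  E_2 = 1/2
V_3 = 1/4·E_2 + (1/2)²·V_2 = 7/32;  E_3 = 1/4
V_4 = 1/4·E_3 + (1/2)²·V_3 = 15/128;  E_4 = 1/8

15/128


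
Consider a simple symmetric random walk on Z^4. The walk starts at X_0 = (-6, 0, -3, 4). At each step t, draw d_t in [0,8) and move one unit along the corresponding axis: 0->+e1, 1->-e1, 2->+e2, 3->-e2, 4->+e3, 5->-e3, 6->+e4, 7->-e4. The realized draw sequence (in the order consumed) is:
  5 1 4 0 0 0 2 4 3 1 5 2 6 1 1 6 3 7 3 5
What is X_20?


t=0: X=(-6, 0, -3, 4), d=5 → -e3, X_1=(-6, 0, -4, 4)
t=1: X=(-6, 0, -4, 4), d=1 → -e1, X_2=(-7, 0, -4, 4)
t=2: X=(-7, 0, -4, 4), d=4 → +e3, X_3=(-7, 0, -3, 4)
t=3: X=(-7, 0, -3, 4), d=0 → +e1, X_4=(-6, 0, -3, 4)
t=4: X=(-6, 0, -3, 4), d=0 → +e1, X_5=(-5, 0, -3, 4)
t=5: X=(-5, 0, -3, 4), d=0 → +e1, X_6=(-4, 0, -3, 4)
t=6: X=(-4, 0, -3, 4), d=2 → +e2, X_7=(-4, 1, -3, 4)
t=7: X=(-4, 1, -3, 4), d=4 → +e3, X_8=(-4, 1, -2, 4)
t=8: X=(-4, 1, -2, 4), d=3 → -e2, X_9=(-4, 0, -2, 4)
t=9: X=(-4, 0, -2, 4), d=1 → -e1, X_10=(-5, 0, -2, 4)
t=10: X=(-5, 0, -2, 4), d=5 → -e3, X_11=(-5, 0, -3, 4)
t=11: X=(-5, 0, -3, 4), d=2 → +e2, X_12=(-5, 1, -3, 4)
t=12: X=(-5, 1, -3, 4), d=6 → +e4, X_13=(-5, 1, -3, 5)
t=13: X=(-5, 1, -3, 5), d=1 → -e1, X_14=(-6, 1, -3, 5)
t=14: X=(-6, 1, -3, 5), d=1 → -e1, X_15=(-7, 1, -3, 5)
t=15: X=(-7, 1, -3, 5), d=6 → +e4, X_16=(-7, 1, -3, 6)
t=16: X=(-7, 1, -3, 6), d=3 → -e2, X_17=(-7, 0, -3, 6)
t=17: X=(-7, 0, -3, 6), d=7 → -e4, X_18=(-7, 0, -3, 5)
t=18: X=(-7, 0, -3, 5), d=3 → -e2, X_19=(-7, -1, -3, 5)
t=19: X=(-7, -1, -3, 5), d=5 → -e3, X_20=(-7, -1, -4, 5)

(-7, -1, -4, 5)


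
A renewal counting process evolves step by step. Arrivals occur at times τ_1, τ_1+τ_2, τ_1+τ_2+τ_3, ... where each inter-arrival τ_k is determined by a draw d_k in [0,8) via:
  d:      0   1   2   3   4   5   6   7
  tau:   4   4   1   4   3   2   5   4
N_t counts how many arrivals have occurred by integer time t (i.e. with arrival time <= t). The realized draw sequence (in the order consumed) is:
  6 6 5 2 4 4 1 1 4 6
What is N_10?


draw d_1=6: τ_1=5, arrival time A_1=5
draw d_2=6: τ_2=5, arrival time A_2=10
draw d_3=5: τ_3=2, arrival time A_3=12
draw d_4=2: τ_4=1, arrival time A_4=13
draw d_5=4: τ_5=3, arrival time A_5=16
draw d_6=4: τ_6=3, arrival time A_6=19
draw d_7=1: τ_7=4, arrival time A_7=23
draw d_8=1: τ_8=4, arrival time A_8=27
draw d_9=4: τ_9=3, arrival time A_9=30
draw d_10=6: τ_10=5, arrival time A_10=35
N_t over t=0..10: 0:0 1:0 2:0 3:0 4:0 5:1 6:1 7:1 8:1 9:1 10:2

2


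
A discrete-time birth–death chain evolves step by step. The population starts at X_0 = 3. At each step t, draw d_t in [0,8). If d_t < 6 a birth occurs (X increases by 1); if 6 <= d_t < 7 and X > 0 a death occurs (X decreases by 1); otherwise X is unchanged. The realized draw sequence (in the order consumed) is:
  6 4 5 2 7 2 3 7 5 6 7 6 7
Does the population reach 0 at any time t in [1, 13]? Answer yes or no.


t=0: X=3, d=6 → death, X_1=2
t=1: X=2, d=4 → birth, X_2=3
t=2: X=3, d=5 → birth, X_3=4
t=3: X=4, d=2 → birth, X_4=5
t=4: X=5, d=7 → hold, X_5=5
t=5: X=5, d=2 → birth, X_6=6
t=6: X=6, d=3 → birth, X_7=7
t=7: X=7, d=7 → hold, X_8=7
t=8: X=7, d=5 → birth, X_9=8
t=9: X=8, d=6 → death, X_10=7
t=10: X=7, d=7 → hold, X_11=7
t=11: X=7, d=6 → death, X_12=6
t=12: X=6, d=7 → hold, X_13=6

no


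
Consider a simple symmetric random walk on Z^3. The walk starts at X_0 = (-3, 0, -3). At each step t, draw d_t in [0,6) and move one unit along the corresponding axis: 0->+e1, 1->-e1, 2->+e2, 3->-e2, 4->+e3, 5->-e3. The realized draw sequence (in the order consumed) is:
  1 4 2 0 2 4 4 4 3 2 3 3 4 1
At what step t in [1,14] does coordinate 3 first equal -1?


t=0: X=(-3, 0, -3), d=1 → -e1, X_1=(-4, 0, -3)
t=1: X=(-4, 0, -3), d=4 → +e3, X_2=(-4, 0, -2)
t=2: X=(-4, 0, -2), d=2 → +e2, X_3=(-4, 1, -2)
t=3: X=(-4, 1, -2), d=0 → +e1, X_4=(-3, 1, -2)
t=4: X=(-3, 1, -2), d=2 → +e2, X_5=(-3, 2, -2)
t=5: X=(-3, 2, -2), d=4 → +e3, X_6=(-3, 2, -1)
t=6: X=(-3, 2, -1), d=4 → +e3, X_7=(-3, 2, 0)
t=7: X=(-3, 2, 0), d=4 → +e3, X_8=(-3, 2, 1)
t=8: X=(-3, 2, 1), d=3 → -e2, X_9=(-3, 1, 1)
t=9: X=(-3, 1, 1), d=2 → +e2, X_10=(-3, 2, 1)
t=10: X=(-3, 2, 1), d=3 → -e2, X_11=(-3, 1, 1)
t=11: X=(-3, 1, 1), d=3 → -e2, X_12=(-3, 0, 1)
t=12: X=(-3, 0, 1), d=4 → +e3, X_13=(-3, 0, 2)
t=13: X=(-3, 0, 2), d=1 → -e1, X_14=(-4, 0, 2)

6


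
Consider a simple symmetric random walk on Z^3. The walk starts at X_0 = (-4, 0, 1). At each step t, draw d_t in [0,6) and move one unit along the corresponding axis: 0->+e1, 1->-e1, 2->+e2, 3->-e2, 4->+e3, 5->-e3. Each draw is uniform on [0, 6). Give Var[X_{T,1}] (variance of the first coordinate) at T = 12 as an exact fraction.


Outcome values over d=0..5: [1, -1, 0, 0, 0, 0]
Σy = 0, Σy² = 2, M = 6
μ = 0/6 = 0,  σ² = 2/6 − (0)² = 1/3
Independent increments: Var[X_12] = 12·σ² = 12·(1/3) = 4

4


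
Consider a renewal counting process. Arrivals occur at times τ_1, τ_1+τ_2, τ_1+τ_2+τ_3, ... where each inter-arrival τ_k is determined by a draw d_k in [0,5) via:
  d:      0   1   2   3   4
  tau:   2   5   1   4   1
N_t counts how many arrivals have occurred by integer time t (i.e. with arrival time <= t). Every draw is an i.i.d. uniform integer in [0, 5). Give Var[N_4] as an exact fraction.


409594/390625

Inter-arrival values over d=0..4: [2, 5, 1, 4, 1]
Each d has probability 1/5, so the pmf of τ is: f(1) = 2/5, f(2) = 1/5, f(4) = 1/5, f(5) = 1/5
Let p_n(j) = P(N_n = j), with p_0 = [1]. Condition on τ_1: p_n(0) = P(τ > n), and for j >= 1, p_n(j) = Σ_{k<=n} f(k)·p_{n−k}(j−1)
p_1 = [3/5, 2/5]  (j = 0..1)
p_2 = [2/5, 11/25, 4/25]  (j = 0..2)
p_3 = [2/5, 7/25, 32/125, 8/125]  (j = 0..3)
p_4 = [1/5, 11/25, 1/5, 84/625, 16/625]  (j = 0..4)
E[N_4] = Σ j·p_4(j) = 841/625;  E[N_4²] = Σ j²·p_4(j) = 1787/625
Var[N_4] = 1787/625 − (841/625)² = 409594/390625


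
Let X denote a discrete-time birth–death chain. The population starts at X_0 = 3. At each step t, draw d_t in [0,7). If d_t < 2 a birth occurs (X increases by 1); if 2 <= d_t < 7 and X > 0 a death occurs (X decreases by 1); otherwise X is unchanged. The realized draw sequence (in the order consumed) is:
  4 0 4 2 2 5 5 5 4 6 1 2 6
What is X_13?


0

t=0: X=3, d=4 → death, X_1=2
t=1: X=2, d=0 → birth, X_2=3
t=2: X=3, d=4 → death, X_3=2
t=3: X=2, d=2 → death, X_4=1
t=4: X=1, d=2 → death, X_5=0
t=5: X=0, d=5 → hold, X_6=0
t=6: X=0, d=5 → hold, X_7=0
t=7: X=0, d=5 → hold, X_8=0
t=8: X=0, d=4 → hold, X_9=0
t=9: X=0, d=6 → hold, X_10=0
t=10: X=0, d=1 → birth, X_11=1
t=11: X=1, d=2 → death, X_12=0
t=12: X=0, d=6 → hold, X_13=0


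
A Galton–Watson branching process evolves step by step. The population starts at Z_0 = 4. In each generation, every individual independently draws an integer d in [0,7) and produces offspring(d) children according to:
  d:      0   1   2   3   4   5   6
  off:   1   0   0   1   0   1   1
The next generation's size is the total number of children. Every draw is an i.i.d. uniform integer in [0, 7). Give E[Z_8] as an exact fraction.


262144/5764801

Outcome values over d=0..6: [1, 0, 0, 1, 0, 1, 1]
Σy = 4, Σy² = 4, M = 7
μ = 4/7 = 4/7,  σ² = 4/7 − (4/7)² = 12/49
E[Z_0] = 4
E[Z_1] = 4/7·E[Z_0] = 16/7
E[Z_2] = 4/7·E[Z_1] = 64/49
E[Z_3] = 4/7·E[Z_2] = 256/343
E[Z_4] = 4/7·E[Z_3] = 1024/2401
E[Z_5] = 4/7·E[Z_4] = 4096/16807
E[Z_6] = 4/7·E[Z_5] = 16384/117649
E[Z_7] = 4/7·E[Z_6] = 65536/823543
E[Z_8] = 4/7·E[Z_7] = 262144/5764801


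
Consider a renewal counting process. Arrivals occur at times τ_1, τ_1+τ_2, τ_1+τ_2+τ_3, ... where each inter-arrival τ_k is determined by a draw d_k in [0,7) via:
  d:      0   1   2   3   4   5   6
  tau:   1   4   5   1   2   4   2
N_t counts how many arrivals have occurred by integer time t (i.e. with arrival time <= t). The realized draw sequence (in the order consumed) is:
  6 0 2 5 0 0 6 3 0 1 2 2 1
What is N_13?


draw d_1=6: τ_1=2, arrival time A_1=2
draw d_2=0: τ_2=1, arrival time A_2=3
draw d_3=2: τ_3=5, arrival time A_3=8
draw d_4=5: τ_4=4, arrival time A_4=12
draw d_5=0: τ_5=1, arrival time A_5=13
draw d_6=0: τ_6=1, arrival time A_6=14
draw d_7=6: τ_7=2, arrival time A_7=16
draw d_8=3: τ_8=1, arrival time A_8=17
draw d_9=0: τ_9=1, arrival time A_9=18
draw d_10=1: τ_10=4, arrival time A_10=22
draw d_11=2: τ_11=5, arrival time A_11=27
draw d_12=2: τ_12=5, arrival time A_12=32
draw d_13=1: τ_13=4, arrival time A_13=36
N_t over t=0..13: 0:0 1:0 2:1 3:2 4:2 5:2 6:2 7:2 8:3 9:3 10:3 11:3 12:4 13:5

5


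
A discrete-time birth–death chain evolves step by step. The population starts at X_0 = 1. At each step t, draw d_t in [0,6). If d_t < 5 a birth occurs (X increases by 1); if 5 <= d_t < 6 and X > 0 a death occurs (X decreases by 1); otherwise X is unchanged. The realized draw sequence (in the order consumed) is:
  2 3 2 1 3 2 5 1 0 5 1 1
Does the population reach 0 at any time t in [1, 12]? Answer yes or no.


no

t=0: X=1, d=2 → birth, X_1=2
t=1: X=2, d=3 → birth, X_2=3
t=2: X=3, d=2 → birth, X_3=4
t=3: X=4, d=1 → birth, X_4=5
t=4: X=5, d=3 → birth, X_5=6
t=5: X=6, d=2 → birth, X_6=7
t=6: X=7, d=5 → death, X_7=6
t=7: X=6, d=1 → birth, X_8=7
t=8: X=7, d=0 → birth, X_9=8
t=9: X=8, d=5 → death, X_10=7
t=10: X=7, d=1 → birth, X_11=8
t=11: X=8, d=1 → birth, X_12=9


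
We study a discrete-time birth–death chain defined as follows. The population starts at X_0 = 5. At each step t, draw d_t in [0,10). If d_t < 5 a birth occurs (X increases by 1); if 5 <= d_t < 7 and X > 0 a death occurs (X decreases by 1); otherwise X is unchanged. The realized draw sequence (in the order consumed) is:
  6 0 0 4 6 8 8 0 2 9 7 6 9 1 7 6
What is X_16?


t=0: X=5, d=6 → death, X_1=4
t=1: X=4, d=0 → birth, X_2=5
t=2: X=5, d=0 → birth, X_3=6
t=3: X=6, d=4 → birth, X_4=7
t=4: X=7, d=6 → death, X_5=6
t=5: X=6, d=8 → hold, X_6=6
t=6: X=6, d=8 → hold, X_7=6
t=7: X=6, d=0 → birth, X_8=7
t=8: X=7, d=2 → birth, X_9=8
t=9: X=8, d=9 → hold, X_10=8
t=10: X=8, d=7 → hold, X_11=8
t=11: X=8, d=6 → death, X_12=7
t=12: X=7, d=9 → hold, X_13=7
t=13: X=7, d=1 → birth, X_14=8
t=14: X=8, d=7 → hold, X_15=8
t=15: X=8, d=6 → death, X_16=7

7


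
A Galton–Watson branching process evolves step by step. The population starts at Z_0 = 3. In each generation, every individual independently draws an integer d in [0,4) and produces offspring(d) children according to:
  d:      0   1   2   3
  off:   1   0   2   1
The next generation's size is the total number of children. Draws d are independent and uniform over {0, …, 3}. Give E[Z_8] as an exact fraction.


Outcome values over d=0..3: [1, 0, 2, 1]
Σy = 4, Σy² = 6, M = 4
μ = 4/4 = 1,  σ² = 6/4 − (1)² = 1/2
E[Z_0] = 3
E[Z_1] = 1·E[Z_0] = 3
E[Z_2] = 1·E[Z_1] = 3
E[Z_3] = 1·E[Z_2] = 3
E[Z_4] = 1·E[Z_3] = 3
E[Z_5] = 1·E[Z_4] = 3
E[Z_6] = 1·E[Z_5] = 3
E[Z_7] = 1·E[Z_6] = 3
E[Z_8] = 1·E[Z_7] = 3

3


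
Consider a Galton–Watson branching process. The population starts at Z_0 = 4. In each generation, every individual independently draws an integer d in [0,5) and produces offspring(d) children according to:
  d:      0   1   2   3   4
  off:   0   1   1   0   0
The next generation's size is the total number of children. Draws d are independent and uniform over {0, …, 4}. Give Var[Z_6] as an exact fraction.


Outcome values over d=0..4: [0, 1, 1, 0, 0]
Σy = 2, Σy² = 2, M = 5
μ = 2/5 = 2/5,  σ² = 2/5 − (2/5)² = 6/25
V_0 = 0, E_0 = 4
V_1 = 6/25·E_0 + (2/5)²·V_0 = 24/25;  E_1 = 8/5
V_2 = 6/25·E_1 + (2/5)²·V_1 = 336/625;  E_2 = 16/25
V_3 = 6/25·E_2 + (2/5)²·V_2 = 3744/15625;  E_3 = 32/125
V_4 = 6/25·E_3 + (2/5)²·V_3 = 38976/390625;  E_4 = 64/625
V_5 = 6/25·E_4 + (2/5)²·V_4 = 395904/9765625;  E_5 = 128/3125
V_6 = 6/25·E_5 + (2/5)²·V_5 = 3983616/244140625;  E_6 = 256/15625

3983616/244140625


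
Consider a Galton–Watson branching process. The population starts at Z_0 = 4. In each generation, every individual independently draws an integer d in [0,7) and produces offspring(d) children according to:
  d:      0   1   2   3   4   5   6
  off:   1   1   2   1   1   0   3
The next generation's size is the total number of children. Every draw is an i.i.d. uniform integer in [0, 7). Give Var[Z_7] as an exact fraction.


159919299777816/678223072849

Outcome values over d=0..6: [1, 1, 2, 1, 1, 0, 3]
Σy = 9, Σy² = 17, M = 7
μ = 9/7 = 9/7,  σ² = 17/7 − (9/7)² = 38/49
V_0 = 0, E_0 = 4
V_1 = 38/49·E_0 + (9/7)²·V_0 = 152/49;  E_1 = 36/7
V_2 = 38/49·E_1 + (9/7)²·V_1 = 21888/2401;  E_2 = 324/49
V_3 = 38/49·E_2 + (9/7)²·V_2 = 2376216/117649;  E_3 = 2916/343
V_4 = 38/49·E_3 + (9/7)²·V_3 = 230480640/5764801;  E_4 = 26244/2401
V_5 = 38/49·E_4 + (9/7)²·V_4 = 21063381912/282475249;  E_5 = 236196/16807
V_6 = 38/49·E_5 + (9/7)²·V_5 = 1856984289408/13841287201;  E_6 = 2125764/117649
V_7 = 38/49·E_6 + (9/7)²·V_6 = 159919299777816/678223072849;  E_7 = 19131876/823543


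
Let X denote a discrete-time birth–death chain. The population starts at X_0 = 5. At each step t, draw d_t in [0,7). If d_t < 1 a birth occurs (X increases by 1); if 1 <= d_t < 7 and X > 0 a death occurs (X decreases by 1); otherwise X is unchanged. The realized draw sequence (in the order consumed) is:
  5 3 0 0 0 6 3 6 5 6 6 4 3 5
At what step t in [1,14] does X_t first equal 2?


9

t=0: X=5, d=5 → death, X_1=4
t=1: X=4, d=3 → death, X_2=3
t=2: X=3, d=0 → birth, X_3=4
t=3: X=4, d=0 → birth, X_4=5
t=4: X=5, d=0 → birth, X_5=6
t=5: X=6, d=6 → death, X_6=5
t=6: X=5, d=3 → death, X_7=4
t=7: X=4, d=6 → death, X_8=3
t=8: X=3, d=5 → death, X_9=2
t=9: X=2, d=6 → death, X_10=1
t=10: X=1, d=6 → death, X_11=0
t=11: X=0, d=4 → hold, X_12=0
t=12: X=0, d=3 → hold, X_13=0
t=13: X=0, d=5 → hold, X_14=0


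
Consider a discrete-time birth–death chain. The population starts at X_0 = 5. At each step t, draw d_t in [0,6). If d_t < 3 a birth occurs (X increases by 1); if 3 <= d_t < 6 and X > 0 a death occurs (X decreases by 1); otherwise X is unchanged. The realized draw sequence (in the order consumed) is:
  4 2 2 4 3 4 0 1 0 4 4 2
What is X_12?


t=0: X=5, d=4 → death, X_1=4
t=1: X=4, d=2 → birth, X_2=5
t=2: X=5, d=2 → birth, X_3=6
t=3: X=6, d=4 → death, X_4=5
t=4: X=5, d=3 → death, X_5=4
t=5: X=4, d=4 → death, X_6=3
t=6: X=3, d=0 → birth, X_7=4
t=7: X=4, d=1 → birth, X_8=5
t=8: X=5, d=0 → birth, X_9=6
t=9: X=6, d=4 → death, X_10=5
t=10: X=5, d=4 → death, X_11=4
t=11: X=4, d=2 → birth, X_12=5

5


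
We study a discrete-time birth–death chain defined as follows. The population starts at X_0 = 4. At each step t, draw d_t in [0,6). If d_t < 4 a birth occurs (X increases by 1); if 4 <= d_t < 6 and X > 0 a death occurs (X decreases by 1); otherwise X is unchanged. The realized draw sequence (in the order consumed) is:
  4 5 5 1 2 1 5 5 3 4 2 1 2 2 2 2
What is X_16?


t=0: X=4, d=4 → death, X_1=3
t=1: X=3, d=5 → death, X_2=2
t=2: X=2, d=5 → death, X_3=1
t=3: X=1, d=1 → birth, X_4=2
t=4: X=2, d=2 → birth, X_5=3
t=5: X=3, d=1 → birth, X_6=4
t=6: X=4, d=5 → death, X_7=3
t=7: X=3, d=5 → death, X_8=2
t=8: X=2, d=3 → birth, X_9=3
t=9: X=3, d=4 → death, X_10=2
t=10: X=2, d=2 → birth, X_11=3
t=11: X=3, d=1 → birth, X_12=4
t=12: X=4, d=2 → birth, X_13=5
t=13: X=5, d=2 → birth, X_14=6
t=14: X=6, d=2 → birth, X_15=7
t=15: X=7, d=2 → birth, X_16=8

8


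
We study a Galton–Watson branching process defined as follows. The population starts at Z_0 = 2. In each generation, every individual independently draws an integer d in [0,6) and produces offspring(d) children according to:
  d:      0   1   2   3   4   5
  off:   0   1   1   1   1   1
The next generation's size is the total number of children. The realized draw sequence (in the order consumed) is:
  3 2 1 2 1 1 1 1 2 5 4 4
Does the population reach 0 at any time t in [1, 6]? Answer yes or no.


no

gen 0: Z_0=2, draws=[3, 2], offspring=[1, 1], Z_1=2
gen 1: Z_1=2, draws=[1, 2], offspring=[1, 1], Z_2=2
gen 2: Z_2=2, draws=[1, 1], offspring=[1, 1], Z_3=2
gen 3: Z_3=2, draws=[1, 1], offspring=[1, 1], Z_4=2
gen 4: Z_4=2, draws=[2, 5], offspring=[1, 1], Z_5=2
gen 5: Z_5=2, draws=[4, 4], offspring=[1, 1], Z_6=2


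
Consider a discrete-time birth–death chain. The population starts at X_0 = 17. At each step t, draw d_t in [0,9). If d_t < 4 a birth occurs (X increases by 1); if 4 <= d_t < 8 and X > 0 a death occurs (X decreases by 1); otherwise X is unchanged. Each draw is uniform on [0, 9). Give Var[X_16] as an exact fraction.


X can drop by at most 1 per step and X_0 = 17 > T = 16, so X_t >= 17 − t >= 1 > 0 for every t <= 16: the floor at 0 (the 'and X > 0' condition) never binds. Hence X_16 = X_0 + Σ_{t<16} Y_t with i.i.d. increments Y_t = y(d_t) ∈ {+1, −1, 0}.
Outcome values over d=0..8: [1, 1, 1, 1, -1, -1, -1, -1, 0]
Σy = 0, Σy² = 8, M = 9
μ = 0/9 = 0,  σ² = 8/9 − (0)² = 8/9
Independent increments: Var[X_16] = 16·σ² = 16·(8/9) = 128/9

128/9


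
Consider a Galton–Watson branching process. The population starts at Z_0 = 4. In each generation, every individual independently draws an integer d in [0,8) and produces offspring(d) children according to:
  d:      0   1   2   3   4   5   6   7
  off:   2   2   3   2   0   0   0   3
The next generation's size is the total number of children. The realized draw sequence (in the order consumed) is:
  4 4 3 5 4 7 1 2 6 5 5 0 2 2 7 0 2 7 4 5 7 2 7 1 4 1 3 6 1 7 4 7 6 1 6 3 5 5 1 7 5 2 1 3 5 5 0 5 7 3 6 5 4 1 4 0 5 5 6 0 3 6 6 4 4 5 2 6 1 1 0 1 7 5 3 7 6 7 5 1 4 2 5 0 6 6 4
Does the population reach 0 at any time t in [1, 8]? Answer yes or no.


gen 0: Z_0=4, draws=[4, 4, 3, 5], offspring=[0, 0, 2, 0], Z_1=2
gen 1: Z_1=2, draws=[4, 7], offspring=[0, 3], Z_2=3
gen 2: Z_2=3, draws=[1, 2, 6], offspring=[2, 3, 0], Z_3=5
gen 3: Z_3=5, draws=[5, 5, 0, 2, 2], offspring=[0, 0, 2, 3, 3], Z_4=8
gen 4: Z_4=8, draws=[7, 0, 2, 7, 4, 5, 7, 2], offspring=[3, 2, 3, 3, 0, 0, 3, 3], Z_5=17
gen 5: Z_5=17, draws=[7, 1, 4, 1, 3, 6, 1, 7, 4, 7, 6, 1, 6, 3, 5, 5, 1], offspring=[3, 2, 0, 2, 2, 0, 2, 3, 0, 3, 0, 2, 0, 2, 0, 0, 2], Z_6=23
gen 6: Z_6=23, draws=[7, 5, 2, 1, 3, 5, 5, 0, 5, 7, 3, 6, 5, 4, 1, 4, 0, 5, 5, 6, 0, 3, 6], offspring=[3, 0, 3, 2, 2, 0, 0, 2, 0, 3, 2, 0, 0, 0, 2, 0, 2, 0, 0, 0, 2, 2, 0], Z_7=25
gen 7: Z_7=25, draws=[6, 4, 4, 5, 2, 6, 1, 1, 0, 1, 7, 5, 3, 7, 6, 7, 5, 1, 4, 2, 5, 0, 6, 6, 4], offspring=[0, 0, 0, 0, 3, 0, 2, 2, 2, 2, 3, 0, 2, 3, 0, 3, 0, 2, 0, 3, 0, 2, 0, 0, 0], Z_8=29

no


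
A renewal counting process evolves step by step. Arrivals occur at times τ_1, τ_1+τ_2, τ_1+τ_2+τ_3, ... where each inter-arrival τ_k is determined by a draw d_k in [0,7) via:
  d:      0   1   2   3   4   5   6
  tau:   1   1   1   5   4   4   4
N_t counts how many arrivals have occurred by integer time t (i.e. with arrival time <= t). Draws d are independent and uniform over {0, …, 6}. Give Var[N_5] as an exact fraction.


168769926/282475249

Inter-arrival values over d=0..6: [1, 1, 1, 5, 4, 4, 4]
Each d has probability 1/7, so the pmf of τ is: f(1) = 3/7, f(4) = 3/7, f(5) = 1/7
Let p_n(j) = P(N_n = j), with p_0 = [1]. Condition on τ_1: p_n(0) = P(τ > n), and for j >= 1, p_n(j) = Σ_{k<=n} f(k)·p_{n−k}(j−1)
p_1 = [4/7, 3/7]  (j = 0..1)
p_2 = [4/7, 12/49, 9/49]  (j = 0..2)
p_3 = [4/7, 12/49, 36/343, 27/343]  (j = 0..3)
p_4 = [1/7, 33/49, 36/343, 108/2401, 81/2401]  (j = 0..4)
p_5 = [0, 22/49, 162/343, 108/2401, 324/16807, 243/16807]  (j = 0..5)
E[N_5] = Σ j·p_5(j) = 28201/16807;  E[N_5²] = Σ j²·p_5(j) = 57361/16807
Var[N_5] = 57361/16807 − (28201/16807)² = 168769926/282475249


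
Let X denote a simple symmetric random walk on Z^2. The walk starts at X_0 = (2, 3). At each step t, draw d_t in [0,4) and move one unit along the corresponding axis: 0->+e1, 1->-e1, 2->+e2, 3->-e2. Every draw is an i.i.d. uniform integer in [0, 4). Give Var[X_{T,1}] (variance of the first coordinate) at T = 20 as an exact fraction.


Outcome values over d=0..3: [1, -1, 0, 0]
Σy = 0, Σy² = 2, M = 4
μ = 0/4 = 0,  σ² = 2/4 − (0)² = 1/2
Independent increments: Var[X_20] = 20·σ² = 20·(1/2) = 10

10


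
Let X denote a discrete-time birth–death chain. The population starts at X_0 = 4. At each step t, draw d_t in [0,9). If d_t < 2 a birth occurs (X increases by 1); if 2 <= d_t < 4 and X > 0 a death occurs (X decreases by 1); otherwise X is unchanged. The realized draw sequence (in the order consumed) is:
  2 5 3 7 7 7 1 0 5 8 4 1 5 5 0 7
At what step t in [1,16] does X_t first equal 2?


3

t=0: X=4, d=2 → death, X_1=3
t=1: X=3, d=5 → hold, X_2=3
t=2: X=3, d=3 → death, X_3=2
t=3: X=2, d=7 → hold, X_4=2
t=4: X=2, d=7 → hold, X_5=2
t=5: X=2, d=7 → hold, X_6=2
t=6: X=2, d=1 → birth, X_7=3
t=7: X=3, d=0 → birth, X_8=4
t=8: X=4, d=5 → hold, X_9=4
t=9: X=4, d=8 → hold, X_10=4
t=10: X=4, d=4 → hold, X_11=4
t=11: X=4, d=1 → birth, X_12=5
t=12: X=5, d=5 → hold, X_13=5
t=13: X=5, d=5 → hold, X_14=5
t=14: X=5, d=0 → birth, X_15=6
t=15: X=6, d=7 → hold, X_16=6


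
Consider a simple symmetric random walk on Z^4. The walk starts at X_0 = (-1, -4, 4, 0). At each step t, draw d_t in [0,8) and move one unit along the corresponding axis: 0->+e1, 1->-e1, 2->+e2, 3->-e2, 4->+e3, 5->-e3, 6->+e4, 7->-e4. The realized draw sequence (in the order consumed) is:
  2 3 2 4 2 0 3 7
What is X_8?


t=0: X=(-1, -4, 4, 0), d=2 → +e2, X_1=(-1, -3, 4, 0)
t=1: X=(-1, -3, 4, 0), d=3 → -e2, X_2=(-1, -4, 4, 0)
t=2: X=(-1, -4, 4, 0), d=2 → +e2, X_3=(-1, -3, 4, 0)
t=3: X=(-1, -3, 4, 0), d=4 → +e3, X_4=(-1, -3, 5, 0)
t=4: X=(-1, -3, 5, 0), d=2 → +e2, X_5=(-1, -2, 5, 0)
t=5: X=(-1, -2, 5, 0), d=0 → +e1, X_6=(0, -2, 5, 0)
t=6: X=(0, -2, 5, 0), d=3 → -e2, X_7=(0, -3, 5, 0)
t=7: X=(0, -3, 5, 0), d=7 → -e4, X_8=(0, -3, 5, -1)

(0, -3, 5, -1)


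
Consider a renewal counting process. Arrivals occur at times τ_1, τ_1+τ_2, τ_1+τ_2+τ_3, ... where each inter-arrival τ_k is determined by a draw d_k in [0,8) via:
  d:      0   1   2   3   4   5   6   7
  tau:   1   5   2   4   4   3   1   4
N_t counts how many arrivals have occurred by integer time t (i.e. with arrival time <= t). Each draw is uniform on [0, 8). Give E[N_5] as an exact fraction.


Inter-arrival values over d=0..7: [1, 5, 2, 4, 4, 3, 1, 4]
Each d has probability 1/8, so the pmf of τ is: f(1) = 1/4, f(2) = 1/8, f(3) = 1/8, f(4) = 3/8, f(5) = 1/8
Renewal equation for m(n) = E[N_n]: condition on τ_1 = k (if k <= n, one arrival plus a fresh copy on the remaining n−k steps): m(n) = F(n) + Σ_{k<=n} f(k)·m(n−k), where F(n) = P(τ <= n) and m(0) = 0
m(1) = F(1) = 1/4
m(2) = F(2) + f(1)·m(1) = 3/8 + 1/4·1/4 = 7/16
m(3) = F(3) + f(1)·m(2) + f(2)·m(1) = 1/2 + 1/4·7/16 + 1/8·1/4 = 41/64
m(4) = F(4) + f(1)·m(3) + f(2)·m(2) + f(3)·m(1) = 7/8 + 1/4·41/64 + 1/8·7/16 + 1/8·1/4 = 287/256
m(5) = F(5) + f(1)·m(4) + f(2)·m(3) + f(3)·m(2) + f(4)·m(1) = 1 + 1/4·287/256 + 1/8·41/64 + 1/8·7/16 + 3/8·1/4 = 1545/1024
E[N_5] = m(5) = 1545/1024

1545/1024


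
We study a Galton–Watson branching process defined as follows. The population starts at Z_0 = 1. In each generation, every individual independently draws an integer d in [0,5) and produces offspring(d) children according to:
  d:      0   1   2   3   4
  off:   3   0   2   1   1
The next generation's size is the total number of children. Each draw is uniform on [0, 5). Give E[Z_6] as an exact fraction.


Outcome values over d=0..4: [3, 0, 2, 1, 1]
Σy = 7, Σy² = 15, M = 5
μ = 7/5 = 7/5,  σ² = 15/5 − (7/5)² = 26/25
E[Z_0] = 1
E[Z_1] = 7/5·E[Z_0] = 7/5
E[Z_2] = 7/5·E[Z_1] = 49/25
E[Z_3] = 7/5·E[Z_2] = 343/125
E[Z_4] = 7/5·E[Z_3] = 2401/625
E[Z_5] = 7/5·E[Z_4] = 16807/3125
E[Z_6] = 7/5·E[Z_5] = 117649/15625

117649/15625


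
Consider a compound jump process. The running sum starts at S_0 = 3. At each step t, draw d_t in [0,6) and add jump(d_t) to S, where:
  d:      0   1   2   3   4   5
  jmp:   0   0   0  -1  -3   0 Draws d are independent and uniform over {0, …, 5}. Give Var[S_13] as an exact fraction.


143/9

Outcome values over d=0..5: [0, 0, 0, -1, -3, 0]
Σy = -4, Σy² = 10, M = 6
μ = -4/6 = -2/3,  σ² = 10/6 − (-2/3)² = 11/9
Independent increments: Var[S_13] = 13·σ² = 13·(11/9) = 143/9


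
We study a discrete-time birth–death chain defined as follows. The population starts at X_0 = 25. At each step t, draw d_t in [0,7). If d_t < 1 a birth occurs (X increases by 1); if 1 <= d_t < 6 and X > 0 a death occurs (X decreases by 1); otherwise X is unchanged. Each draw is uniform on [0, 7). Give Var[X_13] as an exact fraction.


X can drop by at most 1 per step and X_0 = 25 > T = 13, so X_t >= 25 − t >= 12 > 0 for every t <= 13: the floor at 0 (the 'and X > 0' condition) never binds. Hence X_13 = X_0 + Σ_{t<13} Y_t with i.i.d. increments Y_t = y(d_t) ∈ {+1, −1, 0}.
Outcome values over d=0..6: [1, -1, -1, -1, -1, -1, 0]
Σy = -4, Σy² = 6, M = 7
μ = -4/7 = -4/7,  σ² = 6/7 − (-4/7)² = 26/49
Independent increments: Var[X_13] = 13·σ² = 13·(26/49) = 338/49

338/49


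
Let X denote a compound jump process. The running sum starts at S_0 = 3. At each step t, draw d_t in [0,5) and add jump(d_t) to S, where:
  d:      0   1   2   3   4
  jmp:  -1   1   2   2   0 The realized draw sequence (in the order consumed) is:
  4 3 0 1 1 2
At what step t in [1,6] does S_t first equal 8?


6

t=0: S=3, d=4, jump=0, S_1=3
t=1: S=3, d=3, jump=2, S_2=5
t=2: S=5, d=0, jump=-1, S_3=4
t=3: S=4, d=1, jump=1, S_4=5
t=4: S=5, d=1, jump=1, S_5=6
t=5: S=6, d=2, jump=2, S_6=8


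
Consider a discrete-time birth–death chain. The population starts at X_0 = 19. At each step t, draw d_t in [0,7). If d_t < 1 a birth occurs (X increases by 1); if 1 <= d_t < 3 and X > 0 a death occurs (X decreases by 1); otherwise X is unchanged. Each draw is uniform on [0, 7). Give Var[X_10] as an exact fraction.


200/49

X can drop by at most 1 per step and X_0 = 19 > T = 10, so X_t >= 19 − t >= 9 > 0 for every t <= 10: the floor at 0 (the 'and X > 0' condition) never binds. Hence X_10 = X_0 + Σ_{t<10} Y_t with i.i.d. increments Y_t = y(d_t) ∈ {+1, −1, 0}.
Outcome values over d=0..6: [1, -1, -1, 0, 0, 0, 0]
Σy = -1, Σy² = 3, M = 7
μ = -1/7 = -1/7,  σ² = 3/7 − (-1/7)² = 20/49
Independent increments: Var[X_10] = 10·σ² = 10·(20/49) = 200/49


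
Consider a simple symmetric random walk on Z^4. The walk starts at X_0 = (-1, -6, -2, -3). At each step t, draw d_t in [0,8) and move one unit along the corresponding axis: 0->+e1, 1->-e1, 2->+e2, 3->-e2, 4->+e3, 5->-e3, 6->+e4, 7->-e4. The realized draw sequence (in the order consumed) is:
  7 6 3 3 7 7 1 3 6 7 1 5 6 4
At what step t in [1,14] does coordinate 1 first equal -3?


t=0: X=(-1, -6, -2, -3), d=7 → -e4, X_1=(-1, -6, -2, -4)
t=1: X=(-1, -6, -2, -4), d=6 → +e4, X_2=(-1, -6, -2, -3)
t=2: X=(-1, -6, -2, -3), d=3 → -e2, X_3=(-1, -7, -2, -3)
t=3: X=(-1, -7, -2, -3), d=3 → -e2, X_4=(-1, -8, -2, -3)
t=4: X=(-1, -8, -2, -3), d=7 → -e4, X_5=(-1, -8, -2, -4)
t=5: X=(-1, -8, -2, -4), d=7 → -e4, X_6=(-1, -8, -2, -5)
t=6: X=(-1, -8, -2, -5), d=1 → -e1, X_7=(-2, -8, -2, -5)
t=7: X=(-2, -8, -2, -5), d=3 → -e2, X_8=(-2, -9, -2, -5)
t=8: X=(-2, -9, -2, -5), d=6 → +e4, X_9=(-2, -9, -2, -4)
t=9: X=(-2, -9, -2, -4), d=7 → -e4, X_10=(-2, -9, -2, -5)
t=10: X=(-2, -9, -2, -5), d=1 → -e1, X_11=(-3, -9, -2, -5)
t=11: X=(-3, -9, -2, -5), d=5 → -e3, X_12=(-3, -9, -3, -5)
t=12: X=(-3, -9, -3, -5), d=6 → +e4, X_13=(-3, -9, -3, -4)
t=13: X=(-3, -9, -3, -4), d=4 → +e3, X_14=(-3, -9, -2, -4)

11


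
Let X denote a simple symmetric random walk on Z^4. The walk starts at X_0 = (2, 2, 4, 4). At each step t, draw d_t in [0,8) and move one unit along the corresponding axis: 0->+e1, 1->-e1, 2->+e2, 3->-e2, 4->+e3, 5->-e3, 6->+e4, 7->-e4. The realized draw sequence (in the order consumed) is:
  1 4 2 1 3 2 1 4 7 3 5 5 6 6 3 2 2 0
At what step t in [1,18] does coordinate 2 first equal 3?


3

t=0: X=(2, 2, 4, 4), d=1 → -e1, X_1=(1, 2, 4, 4)
t=1: X=(1, 2, 4, 4), d=4 → +e3, X_2=(1, 2, 5, 4)
t=2: X=(1, 2, 5, 4), d=2 → +e2, X_3=(1, 3, 5, 4)
t=3: X=(1, 3, 5, 4), d=1 → -e1, X_4=(0, 3, 5, 4)
t=4: X=(0, 3, 5, 4), d=3 → -e2, X_5=(0, 2, 5, 4)
t=5: X=(0, 2, 5, 4), d=2 → +e2, X_6=(0, 3, 5, 4)
t=6: X=(0, 3, 5, 4), d=1 → -e1, X_7=(-1, 3, 5, 4)
t=7: X=(-1, 3, 5, 4), d=4 → +e3, X_8=(-1, 3, 6, 4)
t=8: X=(-1, 3, 6, 4), d=7 → -e4, X_9=(-1, 3, 6, 3)
t=9: X=(-1, 3, 6, 3), d=3 → -e2, X_10=(-1, 2, 6, 3)
t=10: X=(-1, 2, 6, 3), d=5 → -e3, X_11=(-1, 2, 5, 3)
t=11: X=(-1, 2, 5, 3), d=5 → -e3, X_12=(-1, 2, 4, 3)
t=12: X=(-1, 2, 4, 3), d=6 → +e4, X_13=(-1, 2, 4, 4)
t=13: X=(-1, 2, 4, 4), d=6 → +e4, X_14=(-1, 2, 4, 5)
t=14: X=(-1, 2, 4, 5), d=3 → -e2, X_15=(-1, 1, 4, 5)
t=15: X=(-1, 1, 4, 5), d=2 → +e2, X_16=(-1, 2, 4, 5)
t=16: X=(-1, 2, 4, 5), d=2 → +e2, X_17=(-1, 3, 4, 5)
t=17: X=(-1, 3, 4, 5), d=0 → +e1, X_18=(0, 3, 4, 5)


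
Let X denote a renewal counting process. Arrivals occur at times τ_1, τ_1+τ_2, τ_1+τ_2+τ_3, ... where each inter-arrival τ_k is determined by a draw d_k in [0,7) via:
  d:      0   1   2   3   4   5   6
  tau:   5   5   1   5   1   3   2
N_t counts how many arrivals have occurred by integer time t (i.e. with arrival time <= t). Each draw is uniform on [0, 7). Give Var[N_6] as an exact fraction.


Inter-arrival values over d=0..6: [5, 5, 1, 5, 1, 3, 2]
Each d has probability 1/7, so the pmf of τ is: f(1) = 2/7, f(2) = 1/7, f(3) = 1/7, f(5) = 3/7
Let p_n(j) = P(N_n = j), with p_0 = [1]. Condition on τ_1: p_n(0) = P(τ > n), and for j >= 1, p_n(j) = Σ_{k<=n} f(k)·p_{n−k}(j−1)
p_1 = [5/7, 2/7]  (j = 0..1)
p_2 = [4/7, 17/49, 4/49]  (j = 0..2)
p_3 = [3/7, 20/49, 48/343, 8/343]  (j = 0..3)
p_4 = [3/7, 15/49, 71/343, 124/2401, 16/2401]  (j = 0..4)
p_5 = [0, 34/49, 67/343, 218/2401, 304/16807, 32/16807]  (j = 0..5)
p_6 = [0, 3/7, 145/343, 253/2401, 88/2401, 720/117649, 64/117649]  (j = 0..6)
E[N_6] = Σ j·p_6(j) = 208314/117649;  E[N_6²] = Σ j²·p_6(j) = 450230/117649
Var[N_6] = 450230/117649 − (208314/117649)² = 9574386674/13841287201

9574386674/13841287201


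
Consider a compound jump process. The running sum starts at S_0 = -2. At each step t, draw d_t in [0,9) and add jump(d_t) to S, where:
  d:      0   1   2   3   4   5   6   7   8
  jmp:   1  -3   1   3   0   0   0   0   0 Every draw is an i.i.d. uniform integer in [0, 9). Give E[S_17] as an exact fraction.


Outcome values over d=0..8: [1, -3, 1, 3, 0, 0, 0, 0, 0]
Σy = 2, Σy² = 20, M = 9
μ = 2/9 = 2/9,  σ² = 20/9 − (2/9)² = 176/81
E[S_17] = -2 + 17·(2/9) = 16/9

16/9


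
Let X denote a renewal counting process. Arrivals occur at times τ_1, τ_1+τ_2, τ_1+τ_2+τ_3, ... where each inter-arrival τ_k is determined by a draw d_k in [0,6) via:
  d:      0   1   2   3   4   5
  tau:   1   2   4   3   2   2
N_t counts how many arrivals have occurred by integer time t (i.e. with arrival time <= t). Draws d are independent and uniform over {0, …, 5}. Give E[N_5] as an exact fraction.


Inter-arrival values over d=0..5: [1, 2, 4, 3, 2, 2]
Each d has probability 1/6, so the pmf of τ is: f(1) = 1/6, f(2) = 1/2, f(3) = 1/6, f(4) = 1/6
Renewal equation for m(n) = E[N_n]: condition on τ_1 = k (if k <= n, one arrival plus a fresh copy on the remaining n−k steps): m(n) = F(n) + Σ_{k<=n} f(k)·m(n−k), where F(n) = P(τ <= n) and m(0) = 0
m(1) = F(1) = 1/6
m(2) = F(2) + f(1)·m(1) = 2/3 + 1/6·1/6 = 25/36
m(3) = F(3) + f(1)·m(2) + f(2)·m(1) = 5/6 + 1/6·25/36 + 1/2·1/6 = 223/216
m(4) = F(4) + f(1)·m(3) + f(2)·m(2) + f(3)·m(1) = 1 + 1/6·223/216 + 1/2·25/36 + 1/6·1/6 = 2005/1296
m(5) = F(5) + f(1)·m(4) + f(2)·m(3) + f(3)·m(2) + f(4)·m(1) = 1 + 1/6·2005/1296 + 1/2·223/216 + 1/6·25/36 + 1/6·1/6 = 14911/7776
E[N_5] = m(5) = 14911/7776

14911/7776


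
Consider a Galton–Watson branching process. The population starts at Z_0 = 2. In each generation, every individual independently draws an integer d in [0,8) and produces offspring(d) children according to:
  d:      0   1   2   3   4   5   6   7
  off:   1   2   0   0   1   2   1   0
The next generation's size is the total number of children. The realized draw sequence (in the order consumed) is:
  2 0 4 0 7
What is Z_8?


gen 0: Z_0=2, draws=[2, 0], offspring=[0, 1], Z_1=1
gen 1: Z_1=1, draws=[4], offspring=[1], Z_2=1
gen 2: Z_2=1, draws=[0], offspring=[1], Z_3=1
gen 3: Z_3=1, draws=[7], offspring=[0], Z_4=0
gen 4: Z_4=0, draws=[], offspring=[], Z_5=0
gen 5: Z_5=0, draws=[], offspring=[], Z_6=0
gen 6: Z_6=0, draws=[], offspring=[], Z_7=0
gen 7: Z_7=0, draws=[], offspring=[], Z_8=0

0


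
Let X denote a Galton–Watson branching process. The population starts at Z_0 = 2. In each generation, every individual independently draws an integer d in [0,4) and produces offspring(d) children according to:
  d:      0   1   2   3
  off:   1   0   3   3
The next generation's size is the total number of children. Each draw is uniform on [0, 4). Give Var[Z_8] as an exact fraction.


Outcome values over d=0..3: [1, 0, 3, 3]
Σy = 7, Σy² = 19, M = 4
μ = 7/4 = 7/4,  σ² = 19/4 − (7/4)² = 27/16
V_0 = 0, E_0 = 2
V_1 = 27/16·E_0 + (7/4)²·V_0 = 27/8;  E_1 = 7/2
V_2 = 27/16·E_1 + (7/4)²·V_1 = 2079/128;  E_2 = 49/8
V_3 = 27/16·E_2 + (7/4)²·V_2 = 123039/2048;  E_3 = 343/32
V_4 = 27/16·E_3 + (7/4)²·V_3 = 6621615/32768;  E_4 = 2401/128
V_5 = 27/16·E_4 + (7/4)²·V_4 = 341054847/524288;  E_5 = 16807/512
V_6 = 27/16·E_5 + (7/4)²·V_5 = 17176367439/8388608;  E_6 = 117649/2048
V_7 = 27/16·E_6 + (7/4)²·V_6 = 854653042719/134217728;  E_7 = 823543/8192
V_8 = 27/16·E_7 + (7/4)²·V_7 = 42242308163055/2147483648;  E_8 = 5764801/32768

42242308163055/2147483648


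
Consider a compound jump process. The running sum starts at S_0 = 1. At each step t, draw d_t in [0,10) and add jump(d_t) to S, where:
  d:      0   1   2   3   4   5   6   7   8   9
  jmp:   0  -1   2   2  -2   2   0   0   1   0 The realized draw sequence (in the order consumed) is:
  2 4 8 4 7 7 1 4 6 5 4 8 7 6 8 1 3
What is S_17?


t=0: S=1, d=2, jump=2, S_1=3
t=1: S=3, d=4, jump=-2, S_2=1
t=2: S=1, d=8, jump=1, S_3=2
t=3: S=2, d=4, jump=-2, S_4=0
t=4: S=0, d=7, jump=0, S_5=0
t=5: S=0, d=7, jump=0, S_6=0
t=6: S=0, d=1, jump=-1, S_7=-1
t=7: S=-1, d=4, jump=-2, S_8=-3
t=8: S=-3, d=6, jump=0, S_9=-3
t=9: S=-3, d=5, jump=2, S_10=-1
t=10: S=-1, d=4, jump=-2, S_11=-3
t=11: S=-3, d=8, jump=1, S_12=-2
t=12: S=-2, d=7, jump=0, S_13=-2
t=13: S=-2, d=6, jump=0, S_14=-2
t=14: S=-2, d=8, jump=1, S_15=-1
t=15: S=-1, d=1, jump=-1, S_16=-2
t=16: S=-2, d=3, jump=2, S_17=0

0


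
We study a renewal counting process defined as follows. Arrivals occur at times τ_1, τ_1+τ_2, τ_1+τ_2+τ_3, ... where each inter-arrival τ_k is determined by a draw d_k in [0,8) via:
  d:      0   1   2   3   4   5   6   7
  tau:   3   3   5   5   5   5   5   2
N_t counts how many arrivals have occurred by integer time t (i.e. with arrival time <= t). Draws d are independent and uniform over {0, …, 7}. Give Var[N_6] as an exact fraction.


Inter-arrival values over d=0..7: [3, 3, 5, 5, 5, 5, 5, 2]
Each d has probability 1/8, so the pmf of τ is: f(2) = 1/8, f(3) = 1/4, f(5) = 5/8
Let p_n(j) = P(N_n = j), with p_0 = [1]. Condition on τ_1: p_n(0) = P(τ > n), and for j >= 1, p_n(j) = Σ_{k<=n} f(k)·p_{n−k}(j−1)
p_1 = [1]  (j = 0)
p_2 = [7/8, 1/8]  (j = 0..1)
p_3 = [5/8, 3/8]  (j = 0..1)
p_4 = [5/8, 23/64, 1/64]  (j = 0..2)
p_5 = [0, 59/64, 5/64]  (j = 0..2)
p_6 = [0, 55/64, 71/512, 1/512]  (j = 0..3)
E[N_6] = Σ j·p_6(j) = 585/512;  E[N_6²] = Σ j²·p_6(j) = 733/512
Var[N_6] = 733/512 − (585/512)² = 33071/262144

33071/262144
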